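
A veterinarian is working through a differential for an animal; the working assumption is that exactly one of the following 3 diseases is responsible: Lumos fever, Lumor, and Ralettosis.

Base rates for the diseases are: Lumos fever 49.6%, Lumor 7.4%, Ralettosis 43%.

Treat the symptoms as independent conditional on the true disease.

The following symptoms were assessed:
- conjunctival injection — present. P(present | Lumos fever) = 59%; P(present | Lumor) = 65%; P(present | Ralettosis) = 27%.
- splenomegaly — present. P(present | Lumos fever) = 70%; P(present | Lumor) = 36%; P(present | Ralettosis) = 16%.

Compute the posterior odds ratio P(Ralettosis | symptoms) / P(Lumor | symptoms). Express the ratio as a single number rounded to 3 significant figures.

1.07

Posterior odds equal prior odds times the likelihood ratio; only the two competing hypotheses matter.
  Ralettosis: 0.430 × 0.27 × 0.16 = 0.018576
  Lumor: 0.074 × 0.65 × 0.36 = 0.017316
Odds(Ralettosis : Lumor) = 0.018576 / 0.017316 ≈ 1.07.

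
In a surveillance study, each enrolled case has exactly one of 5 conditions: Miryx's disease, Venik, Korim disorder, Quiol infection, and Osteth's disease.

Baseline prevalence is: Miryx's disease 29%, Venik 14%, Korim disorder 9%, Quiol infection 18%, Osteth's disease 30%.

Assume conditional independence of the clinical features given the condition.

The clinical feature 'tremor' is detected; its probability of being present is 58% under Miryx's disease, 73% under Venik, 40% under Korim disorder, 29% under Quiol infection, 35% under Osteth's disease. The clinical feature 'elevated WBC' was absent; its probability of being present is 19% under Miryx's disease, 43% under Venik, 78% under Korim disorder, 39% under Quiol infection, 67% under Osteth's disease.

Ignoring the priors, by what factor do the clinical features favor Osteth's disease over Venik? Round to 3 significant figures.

0.278

Joint likelihood of the clinical feature pattern under each hypothesis (using 1 − P(present | H) for each absent clinical feature):
  Osteth's disease: 0.35 × (1 − 0.67) = 0.1155
  Venik: 0.73 × (1 − 0.43) = 0.4161
Bayes factor = 0.1155 / 0.4161 ≈ 0.278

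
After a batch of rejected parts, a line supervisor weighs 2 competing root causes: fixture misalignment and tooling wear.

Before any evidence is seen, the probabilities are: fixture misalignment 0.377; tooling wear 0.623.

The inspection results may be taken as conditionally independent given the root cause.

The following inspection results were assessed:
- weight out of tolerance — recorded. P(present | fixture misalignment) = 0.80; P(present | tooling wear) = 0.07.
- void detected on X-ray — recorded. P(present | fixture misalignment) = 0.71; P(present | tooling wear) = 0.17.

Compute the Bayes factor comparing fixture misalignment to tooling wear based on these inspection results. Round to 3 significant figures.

47.7

Joint likelihood of the inspection result pattern under each hypothesis:
  fixture misalignment: 0.80 × 0.71 = 0.568
  tooling wear: 0.07 × 0.17 = 0.0119
Bayes factor = 0.568 / 0.0119 ≈ 47.7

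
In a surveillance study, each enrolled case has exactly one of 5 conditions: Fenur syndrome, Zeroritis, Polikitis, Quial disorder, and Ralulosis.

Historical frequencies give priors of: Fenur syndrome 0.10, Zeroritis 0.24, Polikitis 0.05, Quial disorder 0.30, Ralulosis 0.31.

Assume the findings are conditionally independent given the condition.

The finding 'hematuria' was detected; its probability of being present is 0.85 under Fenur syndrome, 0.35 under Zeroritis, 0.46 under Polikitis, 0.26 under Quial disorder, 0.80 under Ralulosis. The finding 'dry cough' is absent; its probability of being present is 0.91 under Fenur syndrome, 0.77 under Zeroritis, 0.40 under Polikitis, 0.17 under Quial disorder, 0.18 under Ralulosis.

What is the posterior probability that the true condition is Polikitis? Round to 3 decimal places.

Multiply each prior by the joint likelihood of the evidence pattern (using 1 − P(present | H) for each absent finding):
  Fenur syndrome: 0.10 × 0.85 × (1 − 0.91) = 0.00765
  Zeroritis: 0.24 × 0.35 × (1 − 0.77) = 0.01932
  Polikitis: 0.05 × 0.46 × (1 − 0.40) = 0.0138
  Quial disorder: 0.30 × 0.26 × (1 − 0.17) = 0.06474
  Ralulosis: 0.31 × 0.80 × (1 − 0.18) = 0.20336
The unnormalized weights sum to 0.30887.
P(Polikitis | evidence) = 0.0138 / 0.30887 ≈ 0.045.

0.045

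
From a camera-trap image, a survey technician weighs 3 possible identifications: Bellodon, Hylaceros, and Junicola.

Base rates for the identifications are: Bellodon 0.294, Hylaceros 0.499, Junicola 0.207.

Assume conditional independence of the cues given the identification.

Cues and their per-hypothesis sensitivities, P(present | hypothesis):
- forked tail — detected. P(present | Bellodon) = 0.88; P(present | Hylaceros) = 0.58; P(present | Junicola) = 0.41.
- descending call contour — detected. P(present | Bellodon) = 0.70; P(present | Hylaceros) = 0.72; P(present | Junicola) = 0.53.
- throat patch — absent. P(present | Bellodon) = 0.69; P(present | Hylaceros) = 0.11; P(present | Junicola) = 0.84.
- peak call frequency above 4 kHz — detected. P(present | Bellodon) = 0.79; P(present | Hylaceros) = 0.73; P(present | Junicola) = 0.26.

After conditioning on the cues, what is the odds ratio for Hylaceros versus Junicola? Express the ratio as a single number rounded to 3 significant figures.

72.4

Posterior odds equal prior odds times the likelihood ratio; only the two competing hypotheses matter (using 1 − P(present | H) for each absent cue).
  Hylaceros: 0.499 × 0.58 × 0.72 × (1 − 0.11) × 0.73 = 0.13539
  Junicola: 0.207 × 0.41 × 0.53 × (1 − 0.84) × 0.26 = 0.0018712
Posterior odds = 0.13539 / 0.0018712 ≈ 72.4.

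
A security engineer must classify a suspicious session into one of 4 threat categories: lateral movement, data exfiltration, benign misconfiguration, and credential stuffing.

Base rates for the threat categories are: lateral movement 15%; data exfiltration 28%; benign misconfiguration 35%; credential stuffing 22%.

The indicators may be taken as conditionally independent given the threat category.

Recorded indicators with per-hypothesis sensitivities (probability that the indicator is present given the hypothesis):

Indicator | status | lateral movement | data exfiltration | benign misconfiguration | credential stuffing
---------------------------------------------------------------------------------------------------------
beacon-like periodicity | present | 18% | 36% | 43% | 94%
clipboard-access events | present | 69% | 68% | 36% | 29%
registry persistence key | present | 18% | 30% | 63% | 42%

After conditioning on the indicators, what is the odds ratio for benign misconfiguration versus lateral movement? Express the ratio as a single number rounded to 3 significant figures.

10.2

Posterior odds equal prior odds times the likelihood ratio; only the two competing hypotheses matter.
  benign misconfiguration: 0.35 × 0.43 × 0.36 × 0.63 = 0.034133
  lateral movement: 0.15 × 0.18 × 0.69 × 0.18 = 0.0033534
Posterior odds = 0.034133 / 0.0033534 ≈ 10.2.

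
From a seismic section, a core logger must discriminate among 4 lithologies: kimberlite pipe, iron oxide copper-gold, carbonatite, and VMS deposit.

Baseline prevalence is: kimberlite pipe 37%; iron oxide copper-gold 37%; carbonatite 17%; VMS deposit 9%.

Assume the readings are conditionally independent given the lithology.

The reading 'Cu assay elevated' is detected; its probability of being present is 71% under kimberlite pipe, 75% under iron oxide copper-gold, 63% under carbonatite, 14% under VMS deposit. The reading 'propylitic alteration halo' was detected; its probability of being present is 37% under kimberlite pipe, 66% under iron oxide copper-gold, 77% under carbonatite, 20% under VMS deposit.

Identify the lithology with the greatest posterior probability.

For each hypothesis, the unnormalized posterior weight is prior × product of the reading likelihoods:
  kimberlite pipe: 0.37 × 0.71 × 0.37 = 0.097199
  iron oxide copper-gold: 0.37 × 0.75 × 0.66 = 0.18315
  carbonatite: 0.17 × 0.63 × 0.77 = 0.082467
  VMS deposit: 0.09 × 0.14 × 0.20 = 0.00252
Normalizing constant Z = 0.097199 + 0.18315 + 0.082467 + 0.00252 = 0.36534.
P(kimberlite pipe | evidence) ≈ 0.097199 / 0.36534 ≈ 0.266
P(iron oxide copper-gold | evidence) ≈ 0.18315 / 0.36534 ≈ 0.501
P(carbonatite | evidence) ≈ 0.082467 / 0.36534 ≈ 0.226
P(VMS deposit | evidence) ≈ 0.00252 / 0.36534 ≈ 0.007
The largest is 0.501, so iron oxide copper-gold is most probable.

iron oxide copper-gold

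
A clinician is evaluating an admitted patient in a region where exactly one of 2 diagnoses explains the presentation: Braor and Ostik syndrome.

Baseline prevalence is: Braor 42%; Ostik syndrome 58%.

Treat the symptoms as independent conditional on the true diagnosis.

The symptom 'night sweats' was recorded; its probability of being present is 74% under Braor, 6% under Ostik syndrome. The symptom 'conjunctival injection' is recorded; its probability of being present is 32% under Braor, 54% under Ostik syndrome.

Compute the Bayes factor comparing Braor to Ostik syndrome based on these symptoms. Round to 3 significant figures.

Joint likelihood of the symptom pattern under each hypothesis:
  Braor: 0.74 × 0.32 = 0.2368
  Ostik syndrome: 0.06 × 0.54 = 0.0324
Bayes factor = 0.2368 / 0.0324 ≈ 7.31

7.31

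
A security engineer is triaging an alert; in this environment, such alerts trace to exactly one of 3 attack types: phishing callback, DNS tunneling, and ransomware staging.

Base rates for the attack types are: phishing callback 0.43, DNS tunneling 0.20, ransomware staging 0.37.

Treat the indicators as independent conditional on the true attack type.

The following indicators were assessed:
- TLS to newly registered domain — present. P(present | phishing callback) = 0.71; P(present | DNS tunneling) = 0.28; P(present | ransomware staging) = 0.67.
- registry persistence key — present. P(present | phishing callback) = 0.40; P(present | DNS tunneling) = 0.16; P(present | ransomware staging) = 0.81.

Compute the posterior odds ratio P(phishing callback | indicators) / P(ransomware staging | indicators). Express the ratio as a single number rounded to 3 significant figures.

0.608

Posterior odds equal prior odds times the likelihood ratio; only the two competing hypotheses matter.
  phishing callback: 0.43 × 0.71 × 0.40 = 0.12212
  ransomware staging: 0.37 × 0.67 × 0.81 = 0.2008
Posterior odds = 0.12212 / 0.2008 ≈ 0.608.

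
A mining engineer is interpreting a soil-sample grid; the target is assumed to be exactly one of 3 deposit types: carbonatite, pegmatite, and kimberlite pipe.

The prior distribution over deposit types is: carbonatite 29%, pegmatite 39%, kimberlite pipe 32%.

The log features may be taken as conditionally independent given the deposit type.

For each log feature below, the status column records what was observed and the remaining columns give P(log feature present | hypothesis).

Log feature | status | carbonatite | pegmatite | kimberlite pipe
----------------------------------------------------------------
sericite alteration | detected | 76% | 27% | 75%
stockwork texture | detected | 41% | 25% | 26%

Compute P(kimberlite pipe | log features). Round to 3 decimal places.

By Bayes' rule with conditional independence, the unnormalized weight for each hypothesis is prior × ∏ likelihoods:
  carbonatite: 0.29 × 0.76 × 0.41 = 0.090364
  pegmatite: 0.39 × 0.27 × 0.25 = 0.026325
  kimberlite pipe: 0.32 × 0.75 × 0.26 = 0.0624
The unnormalized weights sum to 0.17909.
P(kimberlite pipe | evidence) = 0.0624 / 0.17909 ≈ 0.348.

0.348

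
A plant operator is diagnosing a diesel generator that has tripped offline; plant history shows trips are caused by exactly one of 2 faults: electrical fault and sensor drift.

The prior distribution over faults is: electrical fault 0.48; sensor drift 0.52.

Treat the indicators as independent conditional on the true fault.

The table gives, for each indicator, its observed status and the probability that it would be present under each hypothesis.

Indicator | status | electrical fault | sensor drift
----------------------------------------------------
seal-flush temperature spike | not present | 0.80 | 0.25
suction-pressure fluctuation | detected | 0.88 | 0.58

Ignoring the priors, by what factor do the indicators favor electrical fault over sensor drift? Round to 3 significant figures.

0.405

The Bayes factor is the ratio of the joint likelihoods of the indicator pattern under the two hypotheses (using 1 − P(present | H) for each absent indicator).
  electrical fault: (1 − 0.80) × 0.88 = 0.176
  sensor drift: (1 − 0.25) × 0.58 = 0.435
Bayes factor = 0.176 / 0.435 ≈ 0.405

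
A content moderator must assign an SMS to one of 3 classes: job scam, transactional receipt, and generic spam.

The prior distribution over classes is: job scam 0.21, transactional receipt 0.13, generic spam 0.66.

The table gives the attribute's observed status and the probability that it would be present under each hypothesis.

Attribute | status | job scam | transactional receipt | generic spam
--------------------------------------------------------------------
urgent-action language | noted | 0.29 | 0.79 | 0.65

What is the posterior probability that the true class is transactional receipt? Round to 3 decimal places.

Multiply each prior by the likelihood of the attribute:
  job scam: 0.21 × 0.29 = 0.0609
  transactional receipt: 0.13 × 0.79 = 0.1027
  generic spam: 0.66 × 0.65 = 0.429
The unnormalized weights sum to 0.5926.
P(transactional receipt | evidence) = 0.1027 / 0.5926 ≈ 0.173.

0.173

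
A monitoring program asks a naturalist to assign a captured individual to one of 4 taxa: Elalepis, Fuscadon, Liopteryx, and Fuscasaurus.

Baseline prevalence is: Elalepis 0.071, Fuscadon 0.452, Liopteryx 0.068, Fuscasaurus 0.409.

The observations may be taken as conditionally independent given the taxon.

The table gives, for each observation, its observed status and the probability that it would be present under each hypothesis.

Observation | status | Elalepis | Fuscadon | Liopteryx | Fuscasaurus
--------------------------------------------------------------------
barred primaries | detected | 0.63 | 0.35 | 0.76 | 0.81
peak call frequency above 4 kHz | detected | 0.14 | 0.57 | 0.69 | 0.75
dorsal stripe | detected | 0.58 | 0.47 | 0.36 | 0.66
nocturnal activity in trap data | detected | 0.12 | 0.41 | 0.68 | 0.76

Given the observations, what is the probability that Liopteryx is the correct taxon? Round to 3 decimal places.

Multiply each prior by the joint likelihood of the evidence pattern:
  Elalepis: 0.071 × 0.63 × 0.14 × 0.58 × 0.12 = 0.00043585
  Fuscadon: 0.452 × 0.35 × 0.57 × 0.47 × 0.41 = 0.017377
  Liopteryx: 0.068 × 0.76 × 0.69 × 0.36 × 0.68 = 0.0087294
  Fuscasaurus: 0.409 × 0.81 × 0.75 × 0.66 × 0.76 = 0.12463
Marginal likelihood of the evidence = 0.15117.
P(Liopteryx | evidence) = 0.0087294 / 0.15117 ≈ 0.058.

0.058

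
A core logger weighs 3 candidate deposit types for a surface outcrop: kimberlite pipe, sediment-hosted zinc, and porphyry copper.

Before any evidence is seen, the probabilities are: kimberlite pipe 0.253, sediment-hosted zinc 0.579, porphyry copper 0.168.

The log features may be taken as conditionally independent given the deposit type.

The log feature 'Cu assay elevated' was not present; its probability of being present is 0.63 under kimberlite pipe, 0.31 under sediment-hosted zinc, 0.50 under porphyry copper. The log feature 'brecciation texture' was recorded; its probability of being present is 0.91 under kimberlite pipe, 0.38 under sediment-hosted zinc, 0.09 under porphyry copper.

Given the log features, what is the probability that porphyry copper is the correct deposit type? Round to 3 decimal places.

Multiply each prior by the joint likelihood of the log feature pattern (using 1 − P(present | H) for each absent log feature):
  kimberlite pipe: 0.253 × (1 − 0.63) × 0.91 = 0.085185
  sediment-hosted zinc: 0.579 × (1 − 0.31) × 0.38 = 0.15181
  porphyry copper: 0.168 × (1 − 0.50) × 0.09 = 0.00756
Normalizing constant Z = 0.085185 + 0.15181 + 0.00756 = 0.24456.
P(porphyry copper | evidence) = 0.00756 / 0.24456 ≈ 0.031.

0.031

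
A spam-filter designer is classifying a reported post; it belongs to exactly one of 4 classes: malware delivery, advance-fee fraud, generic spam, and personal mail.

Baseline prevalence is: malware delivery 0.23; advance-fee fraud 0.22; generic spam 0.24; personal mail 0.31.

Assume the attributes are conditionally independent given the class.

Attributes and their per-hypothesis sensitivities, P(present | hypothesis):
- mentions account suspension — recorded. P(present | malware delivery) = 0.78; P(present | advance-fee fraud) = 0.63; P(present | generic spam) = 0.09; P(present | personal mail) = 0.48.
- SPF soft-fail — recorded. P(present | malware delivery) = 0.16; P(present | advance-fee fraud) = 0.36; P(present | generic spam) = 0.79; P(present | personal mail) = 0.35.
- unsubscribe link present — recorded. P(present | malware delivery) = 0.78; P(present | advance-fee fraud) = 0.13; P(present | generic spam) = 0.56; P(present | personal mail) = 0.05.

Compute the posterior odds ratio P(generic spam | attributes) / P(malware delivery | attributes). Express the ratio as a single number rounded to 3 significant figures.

The normalizing constant cancels in an odds ratio, so compute prior × likelihood for the two hypotheses only:
  generic spam: 0.24 × 0.09 × 0.79 × 0.56 = 0.0095558
  malware delivery: 0.23 × 0.78 × 0.16 × 0.78 = 0.022389
Odds(generic spam : malware delivery) = 0.0095558 / 0.022389 ≈ 0.427.

0.427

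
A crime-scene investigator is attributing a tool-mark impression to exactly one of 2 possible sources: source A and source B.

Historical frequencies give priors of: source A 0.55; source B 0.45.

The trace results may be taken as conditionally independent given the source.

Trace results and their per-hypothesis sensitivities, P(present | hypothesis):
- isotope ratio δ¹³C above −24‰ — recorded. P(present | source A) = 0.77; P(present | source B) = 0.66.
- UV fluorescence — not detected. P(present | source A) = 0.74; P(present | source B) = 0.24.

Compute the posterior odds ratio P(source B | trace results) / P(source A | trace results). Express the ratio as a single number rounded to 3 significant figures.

2.05

Posterior odds equal prior odds times the likelihood ratio; only the two competing hypotheses matter (using 1 − P(present | H) for each absent trace result).
  source B: 0.45 × 0.66 × (1 − 0.24) = 0.22572
  source A: 0.55 × 0.77 × (1 − 0.74) = 0.11011
Posterior odds = 0.22572 / 0.11011 ≈ 2.05.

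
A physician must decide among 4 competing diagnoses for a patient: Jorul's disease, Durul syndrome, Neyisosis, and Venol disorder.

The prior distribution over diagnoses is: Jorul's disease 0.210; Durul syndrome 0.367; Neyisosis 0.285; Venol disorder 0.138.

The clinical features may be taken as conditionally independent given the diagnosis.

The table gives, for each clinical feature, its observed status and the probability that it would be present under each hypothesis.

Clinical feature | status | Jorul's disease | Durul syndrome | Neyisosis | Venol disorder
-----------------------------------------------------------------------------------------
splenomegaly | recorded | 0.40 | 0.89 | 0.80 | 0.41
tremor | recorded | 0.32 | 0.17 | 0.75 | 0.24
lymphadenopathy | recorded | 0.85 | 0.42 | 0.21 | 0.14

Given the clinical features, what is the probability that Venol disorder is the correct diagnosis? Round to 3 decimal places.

Multiply each prior by the joint likelihood of the clinical feature pattern:
  Jorul's disease: 0.210 × 0.40 × 0.32 × 0.85 = 0.022848
  Durul syndrome: 0.367 × 0.89 × 0.17 × 0.42 = 0.023321
  Neyisosis: 0.285 × 0.80 × 0.75 × 0.21 = 0.03591
  Venol disorder: 0.138 × 0.41 × 0.24 × 0.14 = 0.0019011
Normalizing constant Z = 0.022848 + 0.023321 + 0.03591 + 0.0019011 = 0.08398.
P(Venol disorder | evidence) = 0.0019011 / 0.08398 ≈ 0.023.

0.023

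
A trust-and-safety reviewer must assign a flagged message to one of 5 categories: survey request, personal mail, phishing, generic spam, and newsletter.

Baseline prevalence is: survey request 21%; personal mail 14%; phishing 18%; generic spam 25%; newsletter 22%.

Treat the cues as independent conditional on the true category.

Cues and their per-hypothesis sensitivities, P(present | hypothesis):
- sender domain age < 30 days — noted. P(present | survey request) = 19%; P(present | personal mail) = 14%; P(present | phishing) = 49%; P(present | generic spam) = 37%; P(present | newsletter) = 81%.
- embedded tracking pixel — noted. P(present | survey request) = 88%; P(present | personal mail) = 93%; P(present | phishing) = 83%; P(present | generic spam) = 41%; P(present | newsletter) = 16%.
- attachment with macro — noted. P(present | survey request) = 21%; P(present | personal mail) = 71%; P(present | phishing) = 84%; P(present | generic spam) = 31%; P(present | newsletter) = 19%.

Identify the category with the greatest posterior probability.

phishing

By Bayes' rule with conditional independence, the unnormalized weight for each hypothesis is prior × ∏ likelihoods:
  survey request: 0.21 × 0.19 × 0.88 × 0.21 = 0.0073735
  personal mail: 0.14 × 0.14 × 0.93 × 0.71 = 0.012942
  phishing: 0.18 × 0.49 × 0.83 × 0.84 = 0.061493
  generic spam: 0.25 × 0.37 × 0.41 × 0.31 = 0.011757
  newsletter: 0.22 × 0.81 × 0.16 × 0.19 = 0.0054173
Marginal likelihood of the evidence = 0.098982.
P(survey request | evidence) ≈ 0.0073735 / 0.098982 ≈ 0.074
P(personal mail | evidence) ≈ 0.012942 / 0.098982 ≈ 0.131
P(phishing | evidence) ≈ 0.061493 / 0.098982 ≈ 0.621
P(generic spam | evidence) ≈ 0.011757 / 0.098982 ≈ 0.119
P(newsletter | evidence) ≈ 0.0054173 / 0.098982 ≈ 0.055
The largest is 0.621, so phishing is most probable.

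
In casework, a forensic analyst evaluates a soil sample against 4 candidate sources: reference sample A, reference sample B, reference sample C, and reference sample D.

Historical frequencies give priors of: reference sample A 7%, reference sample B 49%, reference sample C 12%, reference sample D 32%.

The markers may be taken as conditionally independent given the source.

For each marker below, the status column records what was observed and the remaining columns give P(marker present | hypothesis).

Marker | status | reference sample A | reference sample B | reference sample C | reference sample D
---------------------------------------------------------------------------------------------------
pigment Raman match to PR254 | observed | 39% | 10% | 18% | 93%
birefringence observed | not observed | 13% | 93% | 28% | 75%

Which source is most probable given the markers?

For each hypothesis, the unnormalized posterior weight is prior × product of the marker likelihoods (using 1 − P(present | H) for each absent marker):
  reference sample A: 0.07 × 0.39 × (1 − 0.13) = 0.023751
  reference sample B: 0.49 × 0.10 × (1 − 0.93) = 0.00343
  reference sample C: 0.12 × 0.18 × (1 − 0.28) = 0.015552
  reference sample D: 0.32 × 0.93 × (1 − 0.75) = 0.0744
Marginal likelihood of the evidence = 0.11713.
P(reference sample A | evidence) ≈ 0.023751 / 0.11713 ≈ 0.203
P(reference sample B | evidence) ≈ 0.00343 / 0.11713 ≈ 0.029
P(reference sample C | evidence) ≈ 0.015552 / 0.11713 ≈ 0.133
P(reference sample D | evidence) ≈ 0.0744 / 0.11713 ≈ 0.635
The largest is 0.635, so reference sample D is most probable.

reference sample D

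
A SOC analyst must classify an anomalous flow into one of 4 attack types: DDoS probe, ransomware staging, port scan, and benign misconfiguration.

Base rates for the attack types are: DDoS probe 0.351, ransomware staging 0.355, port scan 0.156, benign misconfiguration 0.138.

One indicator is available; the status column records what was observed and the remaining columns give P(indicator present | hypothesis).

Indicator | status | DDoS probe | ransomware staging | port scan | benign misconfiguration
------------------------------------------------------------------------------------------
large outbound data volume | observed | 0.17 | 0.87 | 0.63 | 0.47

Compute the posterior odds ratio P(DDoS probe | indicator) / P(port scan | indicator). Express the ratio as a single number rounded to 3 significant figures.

0.607

The normalizing constant cancels in an odds ratio, so compute prior × likelihood for the two hypotheses only:
  DDoS probe: 0.351 × 0.17 = 0.05967
  port scan: 0.156 × 0.63 = 0.09828
Odds(DDoS probe : port scan) = 0.05967 / 0.09828 ≈ 0.607.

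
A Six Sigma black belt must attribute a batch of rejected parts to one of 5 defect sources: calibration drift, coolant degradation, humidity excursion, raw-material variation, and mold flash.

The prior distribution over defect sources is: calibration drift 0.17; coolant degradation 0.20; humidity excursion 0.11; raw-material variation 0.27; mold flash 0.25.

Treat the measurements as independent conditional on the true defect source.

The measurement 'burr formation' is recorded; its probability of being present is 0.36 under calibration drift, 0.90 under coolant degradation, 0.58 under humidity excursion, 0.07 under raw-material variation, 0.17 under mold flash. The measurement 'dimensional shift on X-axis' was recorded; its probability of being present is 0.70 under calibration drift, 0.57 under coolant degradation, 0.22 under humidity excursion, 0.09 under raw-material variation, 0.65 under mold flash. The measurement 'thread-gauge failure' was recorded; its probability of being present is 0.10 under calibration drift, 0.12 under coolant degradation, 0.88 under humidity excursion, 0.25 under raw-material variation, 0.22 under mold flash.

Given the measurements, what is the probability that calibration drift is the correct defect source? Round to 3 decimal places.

0.121

Multiply each prior by the joint likelihood of the measurement pattern:
  calibration drift: 0.17 × 0.36 × 0.70 × 0.10 = 0.004284
  coolant degradation: 0.20 × 0.90 × 0.57 × 0.12 = 0.012312
  humidity excursion: 0.11 × 0.58 × 0.22 × 0.88 = 0.012352
  raw-material variation: 0.27 × 0.07 × 0.09 × 0.25 = 0.00042525
  mold flash: 0.25 × 0.17 × 0.65 × 0.22 = 0.0060775
The unnormalized weights sum to 0.03545.
P(calibration drift | evidence) = 0.004284 / 0.03545 ≈ 0.121.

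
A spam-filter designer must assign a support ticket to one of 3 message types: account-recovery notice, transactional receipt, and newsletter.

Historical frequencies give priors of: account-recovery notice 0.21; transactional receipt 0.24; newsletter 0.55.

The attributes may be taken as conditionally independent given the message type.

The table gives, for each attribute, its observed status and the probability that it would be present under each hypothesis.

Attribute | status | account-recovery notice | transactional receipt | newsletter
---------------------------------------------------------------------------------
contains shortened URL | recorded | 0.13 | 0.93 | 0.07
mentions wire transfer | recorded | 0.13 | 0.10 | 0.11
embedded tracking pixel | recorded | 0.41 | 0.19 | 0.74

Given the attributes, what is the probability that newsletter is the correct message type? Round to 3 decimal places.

0.355

By Bayes' rule with conditional independence, the unnormalized weight for each hypothesis is prior × ∏ likelihoods:
  account-recovery notice: 0.21 × 0.13 × 0.13 × 0.41 = 0.0014551
  transactional receipt: 0.24 × 0.93 × 0.10 × 0.19 = 0.0042408
  newsletter: 0.55 × 0.07 × 0.11 × 0.74 = 0.0031339
Normalizing constant Z = 0.0014551 + 0.0042408 + 0.0031339 = 0.0088298.
P(newsletter | evidence) = 0.0031339 / 0.0088298 ≈ 0.355.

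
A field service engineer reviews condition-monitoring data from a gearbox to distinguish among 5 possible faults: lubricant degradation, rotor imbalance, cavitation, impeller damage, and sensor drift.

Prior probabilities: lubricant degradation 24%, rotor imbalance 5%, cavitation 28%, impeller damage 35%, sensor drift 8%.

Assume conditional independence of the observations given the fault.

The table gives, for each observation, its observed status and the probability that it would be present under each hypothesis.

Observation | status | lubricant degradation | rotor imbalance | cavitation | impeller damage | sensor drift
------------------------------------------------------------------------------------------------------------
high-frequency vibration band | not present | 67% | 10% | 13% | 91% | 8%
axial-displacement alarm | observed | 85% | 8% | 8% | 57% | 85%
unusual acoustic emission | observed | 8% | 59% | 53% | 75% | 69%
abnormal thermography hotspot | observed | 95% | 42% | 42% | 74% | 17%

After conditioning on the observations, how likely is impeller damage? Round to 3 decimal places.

For each hypothesis, the unnormalized posterior weight is prior × product of the observation likelihoods (using 1 − P(present | H) for each absent observation):
  lubricant degradation: 0.24 × (1 − 0.67) × 0.85 × 0.08 × 0.95 = 0.0051163
  rotor imbalance: 0.05 × (1 − 0.10) × 0.08 × 0.59 × 0.42 = 0.00089208
  cavitation: 0.28 × (1 − 0.13) × 0.08 × 0.53 × 0.42 = 0.004338
  impeller damage: 0.35 × (1 − 0.91) × 0.57 × 0.75 × 0.74 = 0.009965
  sensor drift: 0.08 × (1 − 0.08) × 0.85 × 0.69 × 0.17 = 0.0073383
The unnormalized weights sum to 0.02765.
P(impeller damage | evidence) = 0.009965 / 0.02765 ≈ 0.360.

0.360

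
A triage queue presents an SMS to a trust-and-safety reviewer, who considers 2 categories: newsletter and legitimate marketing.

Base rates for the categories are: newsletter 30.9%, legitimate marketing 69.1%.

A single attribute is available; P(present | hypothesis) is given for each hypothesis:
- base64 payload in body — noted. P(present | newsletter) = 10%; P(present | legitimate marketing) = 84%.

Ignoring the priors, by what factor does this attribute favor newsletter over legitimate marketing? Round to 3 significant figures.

0.119

The Bayes factor is the ratio of the two likelihoods.
  newsletter: 0.1
  legitimate marketing: 0.84
Bayes factor = 0.1 / 0.84 ≈ 0.119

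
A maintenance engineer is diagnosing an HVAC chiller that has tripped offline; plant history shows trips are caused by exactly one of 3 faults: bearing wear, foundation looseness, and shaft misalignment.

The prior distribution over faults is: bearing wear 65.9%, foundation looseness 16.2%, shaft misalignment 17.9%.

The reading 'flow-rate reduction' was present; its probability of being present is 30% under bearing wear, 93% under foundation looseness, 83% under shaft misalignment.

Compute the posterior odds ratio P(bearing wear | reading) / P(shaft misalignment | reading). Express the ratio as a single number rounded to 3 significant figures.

1.33

Unnormalized posterior weight (prior times the reading likelihood) for each of the two hypotheses:
  bearing wear: 0.659 × 0.30 = 0.1977
  shaft misalignment: 0.179 × 0.83 = 0.14857
Odds(bearing wear : shaft misalignment) = 0.1977 / 0.14857 ≈ 1.33.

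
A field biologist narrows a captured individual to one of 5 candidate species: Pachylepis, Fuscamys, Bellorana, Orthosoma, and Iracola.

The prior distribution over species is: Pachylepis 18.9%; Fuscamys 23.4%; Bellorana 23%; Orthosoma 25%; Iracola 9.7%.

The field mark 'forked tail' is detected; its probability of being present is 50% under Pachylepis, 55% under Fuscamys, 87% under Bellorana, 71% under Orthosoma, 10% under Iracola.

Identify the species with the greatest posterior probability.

For each hypothesis, the unnormalized posterior weight is prior × likelihood:
  Pachylepis: 0.189 × 0.50 = 0.0945
  Fuscamys: 0.234 × 0.55 = 0.1287
  Bellorana: 0.230 × 0.87 = 0.2001
  Orthosoma: 0.250 × 0.71 = 0.1775
  Iracola: 0.097 × 0.10 = 0.0097
The unnormalized weights sum to 0.6105.
P(Pachylepis | evidence) ≈ 0.0945 / 0.6105 ≈ 0.155
P(Fuscamys | evidence) ≈ 0.1287 / 0.6105 ≈ 0.211
P(Bellorana | evidence) ≈ 0.2001 / 0.6105 ≈ 0.328
P(Orthosoma | evidence) ≈ 0.1775 / 0.6105 ≈ 0.291
P(Iracola | evidence) ≈ 0.0097 / 0.6105 ≈ 0.016
The largest is 0.328, so Bellorana is most probable.

Bellorana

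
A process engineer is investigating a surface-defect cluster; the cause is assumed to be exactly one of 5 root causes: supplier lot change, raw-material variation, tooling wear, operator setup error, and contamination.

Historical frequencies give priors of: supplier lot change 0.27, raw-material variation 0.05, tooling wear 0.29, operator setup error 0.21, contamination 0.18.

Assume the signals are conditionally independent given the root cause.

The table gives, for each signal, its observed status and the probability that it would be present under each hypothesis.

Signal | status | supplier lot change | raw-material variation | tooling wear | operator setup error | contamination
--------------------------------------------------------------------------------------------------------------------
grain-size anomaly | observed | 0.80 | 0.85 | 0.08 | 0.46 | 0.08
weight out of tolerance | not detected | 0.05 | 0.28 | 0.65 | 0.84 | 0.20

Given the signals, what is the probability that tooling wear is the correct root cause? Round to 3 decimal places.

Multiply each prior by the joint likelihood of the signal pattern (using 1 − P(present | H) for each absent signal):
  supplier lot change: 0.27 × 0.80 × (1 − 0.05) = 0.2052
  raw-material variation: 0.05 × 0.85 × (1 − 0.28) = 0.0306
  tooling wear: 0.29 × 0.08 × (1 − 0.65) = 0.00812
  operator setup error: 0.21 × 0.46 × (1 − 0.84) = 0.015456
  contamination: 0.18 × 0.08 × (1 − 0.20) = 0.01152
Marginal likelihood of the evidence = 0.2709.
P(tooling wear | evidence) = 0.00812 / 0.2709 ≈ 0.030.

0.030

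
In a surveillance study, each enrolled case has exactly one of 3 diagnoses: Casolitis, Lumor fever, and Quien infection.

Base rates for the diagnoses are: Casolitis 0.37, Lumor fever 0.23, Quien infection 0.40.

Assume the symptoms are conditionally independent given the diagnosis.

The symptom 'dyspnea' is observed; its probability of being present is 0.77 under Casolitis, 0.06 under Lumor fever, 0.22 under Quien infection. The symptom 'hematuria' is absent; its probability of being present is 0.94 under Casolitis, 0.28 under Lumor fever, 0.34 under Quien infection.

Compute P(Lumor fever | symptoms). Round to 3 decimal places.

0.117

Multiply each prior by the joint likelihood of the symptom pattern (using 1 − P(present | H) for each absent symptom):
  Casolitis: 0.37 × 0.77 × (1 − 0.94) = 0.017094
  Lumor fever: 0.23 × 0.06 × (1 − 0.28) = 0.009936
  Quien infection: 0.40 × 0.22 × (1 − 0.34) = 0.05808
Normalizing constant Z = 0.017094 + 0.009936 + 0.05808 = 0.08511.
P(Lumor fever | evidence) = 0.009936 / 0.08511 ≈ 0.117.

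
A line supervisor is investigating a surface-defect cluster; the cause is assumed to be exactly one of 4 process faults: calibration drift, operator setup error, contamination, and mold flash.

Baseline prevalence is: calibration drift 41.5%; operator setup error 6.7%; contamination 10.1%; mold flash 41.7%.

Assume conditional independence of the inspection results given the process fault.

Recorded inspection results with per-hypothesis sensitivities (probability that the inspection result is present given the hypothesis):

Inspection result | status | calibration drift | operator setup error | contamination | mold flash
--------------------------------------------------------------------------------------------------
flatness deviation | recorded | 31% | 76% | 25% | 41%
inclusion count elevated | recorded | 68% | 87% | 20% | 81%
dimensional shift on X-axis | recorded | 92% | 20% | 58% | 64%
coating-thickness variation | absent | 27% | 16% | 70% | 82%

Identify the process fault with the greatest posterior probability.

Multiply each prior by the joint likelihood of the inspection result pattern (using 1 − P(present | H) for each absent inspection result):
  calibration drift: 0.415 × 0.31 × 0.68 × 0.92 × (1 − 0.27) = 0.058753
  operator setup error: 0.067 × 0.76 × 0.87 × 0.20 × (1 − 0.16) = 0.0074425
  contamination: 0.101 × 0.25 × 0.20 × 0.58 × (1 − 0.70) = 0.0008787
  mold flash: 0.417 × 0.41 × 0.81 × 0.64 × (1 − 0.82) = 0.015954
Normalizing constant Z = 0.058753 + 0.0074425 + 0.0008787 + 0.015954 = 0.083028.
P(calibration drift | evidence) ≈ 0.058753 / 0.083028 ≈ 0.708
P(operator setup error | evidence) ≈ 0.0074425 / 0.083028 ≈ 0.090
P(contamination | evidence) ≈ 0.0008787 / 0.083028 ≈ 0.011
P(mold flash | evidence) ≈ 0.015954 / 0.083028 ≈ 0.192
The largest is 0.708, so calibration drift is most probable.

calibration drift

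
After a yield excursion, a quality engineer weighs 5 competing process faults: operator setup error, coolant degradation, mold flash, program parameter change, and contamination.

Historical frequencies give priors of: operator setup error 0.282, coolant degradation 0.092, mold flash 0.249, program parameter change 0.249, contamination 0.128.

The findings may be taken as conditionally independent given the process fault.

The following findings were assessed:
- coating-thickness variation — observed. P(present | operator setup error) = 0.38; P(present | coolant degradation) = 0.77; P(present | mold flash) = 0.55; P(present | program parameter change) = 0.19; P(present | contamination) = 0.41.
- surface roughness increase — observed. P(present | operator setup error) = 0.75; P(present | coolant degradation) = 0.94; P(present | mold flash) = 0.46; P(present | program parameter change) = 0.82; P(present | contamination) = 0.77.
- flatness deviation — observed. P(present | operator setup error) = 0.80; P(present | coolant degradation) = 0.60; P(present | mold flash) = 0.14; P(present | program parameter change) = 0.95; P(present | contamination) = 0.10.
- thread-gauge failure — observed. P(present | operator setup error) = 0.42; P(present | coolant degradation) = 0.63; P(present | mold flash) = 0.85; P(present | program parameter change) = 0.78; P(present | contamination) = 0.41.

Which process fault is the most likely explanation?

program parameter change

Multiply each prior by the joint likelihood of the evidence pattern:
  operator setup error: 0.282 × 0.38 × 0.75 × 0.80 × 0.42 = 0.027004
  coolant degradation: 0.092 × 0.77 × 0.94 × 0.60 × 0.63 = 0.025171
  mold flash: 0.249 × 0.55 × 0.46 × 0.14 × 0.85 = 0.0074966
  program parameter change: 0.249 × 0.19 × 0.82 × 0.95 × 0.78 = 0.028747
  contamination: 0.128 × 0.41 × 0.77 × 0.10 × 0.41 = 0.0016568
Marginal likelihood of the evidence = 0.090075.
P(operator setup error | evidence) ≈ 0.027004 / 0.090075 ≈ 0.300
P(coolant degradation | evidence) ≈ 0.025171 / 0.090075 ≈ 0.279
P(mold flash | evidence) ≈ 0.0074966 / 0.090075 ≈ 0.083
P(program parameter change | evidence) ≈ 0.028747 / 0.090075 ≈ 0.319
P(contamination | evidence) ≈ 0.0016568 / 0.090075 ≈ 0.018
The largest is 0.319, so program parameter change is most probable.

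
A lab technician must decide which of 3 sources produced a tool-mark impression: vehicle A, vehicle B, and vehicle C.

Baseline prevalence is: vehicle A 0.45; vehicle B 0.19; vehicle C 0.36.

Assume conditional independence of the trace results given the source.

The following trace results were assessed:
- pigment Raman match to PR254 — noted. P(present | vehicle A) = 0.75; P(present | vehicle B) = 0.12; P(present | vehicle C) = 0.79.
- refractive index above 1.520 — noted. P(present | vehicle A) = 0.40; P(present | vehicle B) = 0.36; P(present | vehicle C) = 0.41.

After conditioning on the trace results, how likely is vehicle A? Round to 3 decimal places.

For each hypothesis, the unnormalized posterior weight is prior × product of the trace result likelihoods:
  vehicle A: 0.45 × 0.75 × 0.40 = 0.135
  vehicle B: 0.19 × 0.12 × 0.36 = 0.008208
  vehicle C: 0.36 × 0.79 × 0.41 = 0.1166
Marginal likelihood of the evidence = 0.25981.
P(vehicle A | evidence) = 0.135 / 0.25981 ≈ 0.520.

0.520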